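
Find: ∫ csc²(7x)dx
Since d/dx[-cot(7x)] = 7csc²(7x), integral = -cot(7x)/7+C

Answer: (-1/7)cot(7x)+C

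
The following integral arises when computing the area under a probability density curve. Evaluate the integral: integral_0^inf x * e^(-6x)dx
This is a Gamma integral. Substitute u = 6x (du = 6 dx):
integral_0^inf x*e^(-6x) dx = (1/6^2) integral_0^inf u^1*e^(-u) du
= Gamma(2)/6^2 = 1!/6^2 = 1/36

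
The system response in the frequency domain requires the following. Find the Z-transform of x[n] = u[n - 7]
Using the time-shift property: Z{u[n-7]}=z^(-7) * z/(z-1)
=z^(-6)/(z-1)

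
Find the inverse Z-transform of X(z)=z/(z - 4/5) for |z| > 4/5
Standard pair: z/(z-a) <-> a^n * u[n] for causal signals
With a = 4/5: x[n] = (4/5)^n * u[n]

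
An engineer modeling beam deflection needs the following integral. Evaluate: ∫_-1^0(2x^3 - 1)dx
Step 1: Find antiderivative F(x) = (1/2)x^4 - x
Step 2: F(0) - F(-1) = 0 - (3/2) = -3/2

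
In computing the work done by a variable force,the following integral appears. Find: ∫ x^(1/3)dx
Power rule: ∫ x^(1/3) dx=x^(4/3)/(4/3)+C

Answer: (3/4)·x^(4/3)+C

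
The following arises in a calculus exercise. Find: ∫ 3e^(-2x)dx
Since d/dx[e^(-2x)] = -2e^(-2x), we get -3/2 e^(-2x) + C

Answer: (-3/2)e^(-2x) + C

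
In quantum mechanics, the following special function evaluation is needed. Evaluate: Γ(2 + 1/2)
Γ(n + 1/2)=(2n)!√π/(4^n·n!)
=24√π/(16·2)=(3/4)·√π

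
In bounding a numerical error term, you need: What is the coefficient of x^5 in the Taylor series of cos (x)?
cos(x) has only even powers. Coefficient of x^5 = 0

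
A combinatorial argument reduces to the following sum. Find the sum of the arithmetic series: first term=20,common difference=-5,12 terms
Last term: a_n=20 + (12 - 1)·-5=-35
Sum=n(a_1 + a_n)/2=12(20 + (-35))/2=-90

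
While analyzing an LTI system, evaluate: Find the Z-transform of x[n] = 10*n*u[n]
Z{n*u[n]} = z/(z-1)^2
By linearity: Z{10*n*u[n]} = 10z/(z-1)^2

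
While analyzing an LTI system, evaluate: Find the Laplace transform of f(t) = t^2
L{t^n}=n!/s^(n+1)
L{t^2}=2!/s^3=2/s^3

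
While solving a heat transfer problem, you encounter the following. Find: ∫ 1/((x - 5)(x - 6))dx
Partial fractions: 1/((x-5)(x-6))=A/(x-5) + B/(x-6)
A=-1, B=1
∫ [-1· 1/(x-5) + 1· 1/(x-6)] dx
=(1)[ln|x-6| - ln|x-5|] + C

Answer: ln|(x-6)/(x-5)| + C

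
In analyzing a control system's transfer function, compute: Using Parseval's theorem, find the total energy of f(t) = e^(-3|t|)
Parseval's theorem: E=integral |f(t)|^2 dt=(1/2pi) integral |F(omega)|^2 domega
E=integral_{-inf}^{inf} e^(-6|t|) dt=2 * integral_0^inf e^(-6t) dt=2/(2 * 3)=1/3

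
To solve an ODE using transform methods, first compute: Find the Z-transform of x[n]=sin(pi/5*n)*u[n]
Z{sin(w0*n)*u[n]} = z*sin(w0)/(z^2-2z*cos(w0)+1)
With w0 = pi/5: X(z) = z*sin(pi/5)/(z^2-2z*cos(pi/5)+1)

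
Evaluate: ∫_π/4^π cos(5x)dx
Antiderivative: sin(5x)/5
Evaluate at bounds: [sin(5·π)/5] - [sin(5·π/4)/5]
= ((0) - (-√2/2))/5 = √2/10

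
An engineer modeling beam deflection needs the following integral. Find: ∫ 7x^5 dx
Using power rule: ∫ 7x^5 dx = 7/6 x^6 + C = (7/6)x^6 + C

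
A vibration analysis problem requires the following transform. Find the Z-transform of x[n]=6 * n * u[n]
Z{n*u[n]}=z/(z-1)^2
By linearity: Z{6*n*u[n]}=6z/(z-1)^2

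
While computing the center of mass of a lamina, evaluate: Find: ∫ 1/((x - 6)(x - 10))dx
Partial fractions: 1/((x-6)(x-10)) = A/(x-6)+B/(x-10)
A = -1/4, B = 1/4
∫ [-1/4· 1/(x-6)+1/4· 1/(x-10)] dx
= (1/4)[ln|x-10| - ln|x-6|]+C

Answer: (1/4)·ln|(x-10)/(x-6)|+C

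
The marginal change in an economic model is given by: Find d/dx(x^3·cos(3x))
Product rule: (fg)' = f'g+fg'
f = x^3, f' = 3x^2
g = cos(3x), g' = -3·sin(3x)

Answer: 3x^2·cos(3x)-3x^3·sin(3x)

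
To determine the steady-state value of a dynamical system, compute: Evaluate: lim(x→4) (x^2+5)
Polynomial is continuous, so substitute x = 4:
1·4^2+5 = 21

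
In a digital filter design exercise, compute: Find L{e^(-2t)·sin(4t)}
First shifting: L{e^(at)f(t)} = F(s-a)
L{sin(4t)} = 4/(s²+16)
Shift: 4/((s+2)²+16)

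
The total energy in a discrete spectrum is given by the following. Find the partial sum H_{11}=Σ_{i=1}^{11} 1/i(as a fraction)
H_11=1 + 1/2 + 1/3 + ... + 1/11
=83711/27720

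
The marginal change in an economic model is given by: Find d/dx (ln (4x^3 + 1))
Chain rule: d/dx[ln(u)]=u'/u where u=4x^3+1
u'=12x^2

Answer: (12x^2)/(4x^3+1)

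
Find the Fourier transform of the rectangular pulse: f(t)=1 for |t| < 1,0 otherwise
F(omega) = integral from -1 to 1 of e^(-j*omega*t) dt
= 2*sin(1*omega)/omega = 2*sinc(1*omega/pi)

Answer: 2*sin(1*omega)/omega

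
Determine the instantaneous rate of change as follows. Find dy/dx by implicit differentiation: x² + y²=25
Differentiate both sides: 2x + 2y·(dy/dx)=0
Solve: dy/dx=-2x/(2y)=-x/y

Answer: dy/dx=-x/y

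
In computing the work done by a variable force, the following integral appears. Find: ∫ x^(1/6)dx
Power rule: ∫ x^(1/6) dx = x^(7/6)/(7/6) + C

Answer: (6/7)·x^(7/6) + C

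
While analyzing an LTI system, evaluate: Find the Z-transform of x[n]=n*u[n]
Standard pair: Z{n * u[n]} = z/(z-1)^2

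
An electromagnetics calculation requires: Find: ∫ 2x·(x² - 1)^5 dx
Let u=x² - 1, du=2x dx
∫ u^5 du=u^6/6+C

Answer: (x² - 1)^6/6+C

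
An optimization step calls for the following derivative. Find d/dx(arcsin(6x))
d/dx[arcsin(u)] = u'/√(1-u²), u = 6x, u' = 6

Answer: 6/√(1-36x²)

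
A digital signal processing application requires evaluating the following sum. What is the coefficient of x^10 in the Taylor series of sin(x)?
sin(x) has only odd powers. Coefficient of x^10=0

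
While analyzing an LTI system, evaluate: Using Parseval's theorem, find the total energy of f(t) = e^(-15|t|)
Parseval's theorem: E=integral |f(t)|^2 dt=(1/2pi) integral |F(omega)|^2 domega
E=integral_{-inf}^{inf} e^(-30|t|) dt=2 * integral_0^inf e^(-30t) dt=2/(2 * 15)=1/15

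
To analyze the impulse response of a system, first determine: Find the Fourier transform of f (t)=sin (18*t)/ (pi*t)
sin(W * t)/(pi * t) = (W/pi) * sinc(W * t/pi) is the impulse response of the ideal low-pass filter with cutoff W (here W = 18).
Its Fourier transform is a rectangular function:
F(omega) = 1 for |omega| < 18, 0 otherwise

Answer: rect(omega/36) [i.e., 1 for |omega| < 18, 0 otherwise]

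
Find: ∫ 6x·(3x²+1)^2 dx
Let u=3x²+1, du=6x dx
∫ u^2 du=u^3/3+C

Answer: (3x²+1)^3/3+C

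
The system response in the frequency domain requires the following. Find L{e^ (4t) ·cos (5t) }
First shifting: L{e^(at)f(t)} = F(s-a)
L{cos(5t)} = s/(s²+25)
Shift: (s-4)/((s-4)²+25)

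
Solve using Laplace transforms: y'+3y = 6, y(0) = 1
Take L of both sides: sY(s)-1+3Y(s) = 6/s
Y(s)(s+3) = 6/s+1
Y(s) = 6/(s(s+3))+1/(s+3)
Partial fractions: 6/(s(s+3)) = 2/s - 2/(s+3)
So Y(s) = 2/s - 1/(s+3)
Inverse transform (L^(-1){1/s} = 1, L^(-1){1/(s+3)} = e^(-3t)):

Answer: y(t) = 2 - e^(-3t)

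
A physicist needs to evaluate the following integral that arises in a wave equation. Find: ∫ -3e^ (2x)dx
Since d/dx[e^(2x)] = 2e^(2x), we get -3/2 e^(2x) + C

Answer: (-3/2)e^(2x) + C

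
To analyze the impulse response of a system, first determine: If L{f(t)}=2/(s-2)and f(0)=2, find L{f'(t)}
L{f'(t)}=s·F(s) - f(0)=2s/(s-2)-2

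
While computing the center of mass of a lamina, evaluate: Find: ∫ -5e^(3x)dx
Since d/dx[e^(3x)] = 3e^(3x), we get -5/3 e^(3x) + C

Answer: (-5/3)e^(3x) + C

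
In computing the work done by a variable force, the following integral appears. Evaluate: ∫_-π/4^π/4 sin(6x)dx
Antiderivative: -cos(6x)/6
Evaluate at bounds: [-cos(6·π/4)/6] - [-cos(6·-π/4)/6]
= (-(0)+(0))/6 = 0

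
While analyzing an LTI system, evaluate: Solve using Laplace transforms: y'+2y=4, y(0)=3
Take L of both sides: sY(s)-3+2Y(s) = 4/s
Y(s)(s+2) = 4/s+3
Y(s) = 4/(s(s+2))+3/(s+2)
Partial fractions: 4/(s(s+2)) = 2/s - 2/(s+2)
So Y(s) = 2/s+1/(s+2)
Inverse transform (L^(-1){1/s} = 1, L^(-1){1/(s+2)} = e^(-2t)):

Answer: y(t) = 2+e^(-2t)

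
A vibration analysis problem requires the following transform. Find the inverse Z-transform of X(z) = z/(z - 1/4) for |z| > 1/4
Standard pair: z/(z-a) <-> a^n * u[n] for causal signals
With a=1/4: x[n]=(1/4)^n * u[n]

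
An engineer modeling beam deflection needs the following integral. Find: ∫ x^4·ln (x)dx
By parts: u = ln(x), dv = x^4 dx
du = 1/x dx, v = x^5/5
= x^5·ln(x)/5 - ∫ x^4/5 dx
= x^5·ln(x)/5 - x^5/25 + C

Answer: x^5(ln(x)/5 - 1/25) + C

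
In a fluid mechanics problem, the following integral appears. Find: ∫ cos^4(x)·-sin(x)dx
Let u=cos(x), du=-sin(x) dx
∫ u^4 du=u^5/5+C

Answer: cos^5(x)/5+C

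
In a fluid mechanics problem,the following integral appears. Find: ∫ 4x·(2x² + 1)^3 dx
Let u = 2x²+1, du = 4x dx
∫ u^3 du = u^4/4+C

Answer: (2x²+1)^4/4+C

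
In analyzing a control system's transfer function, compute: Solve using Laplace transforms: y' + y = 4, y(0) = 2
Take L of both sides: sY(s) - 2 + Y(s)=4/s
Y(s)(s + 1)=4/s + 2
Y(s)=4/(s(s + 1)) + 2/(s + 1)
Partial fractions: 4/(s(s + 1))=4/s - 4/(s + 1)
So Y(s)=4/s - 2/(s + 1)
Inverse transform (L^(-1){1/s}=1, L^(-1){1/(s + 1)}=e^(-t)):

Answer: y(t)=4 - 2·e^(-t)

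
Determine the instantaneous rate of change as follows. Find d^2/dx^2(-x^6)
Apply power rule 2 times:
d^1: -6x^5
d^2: -30x^4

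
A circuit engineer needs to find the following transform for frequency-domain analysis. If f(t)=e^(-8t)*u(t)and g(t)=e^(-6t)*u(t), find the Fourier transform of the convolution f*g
By the convolution theorem: F{f * g} = F(omega) * G(omega)
F(omega) = 1/(8+j * omega), G(omega) = 1/(6+j * omega)
F{f * g} = 1/((8+j * omega)(6+j * omega))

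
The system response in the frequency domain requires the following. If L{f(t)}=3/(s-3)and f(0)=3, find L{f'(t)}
L{f'(t)}=s·F(s) - f(0)=3s/(s-3)-3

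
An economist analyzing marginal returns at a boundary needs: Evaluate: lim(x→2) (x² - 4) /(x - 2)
Factor: (x² - 4)=(x-2)(x + 2)
Cancel (x-2): lim(x→2) (x + 2)=4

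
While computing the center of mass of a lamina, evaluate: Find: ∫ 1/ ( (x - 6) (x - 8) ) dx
Partial fractions: 1/((x-6)(x-8)) = A/(x-6)+B/(x-8)
A = -1/2, B = 1/2
∫ [-1/2· 1/(x-6)+1/2· 1/(x-8)] dx
= (1/2)[ln|x-8| - ln|x-6|]+C

Answer: (1/2)·ln|(x-8)/(x-6)|+C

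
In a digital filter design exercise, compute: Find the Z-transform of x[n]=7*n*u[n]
Z{n*u[n]} = z/(z-1)^2
By linearity: Z{7*n*u[n]} = 7z/(z-1)^2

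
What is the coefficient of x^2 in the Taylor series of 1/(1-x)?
1/(1-x)=Σ x^n for |x|<1
All coefficients are 1

Answer: 1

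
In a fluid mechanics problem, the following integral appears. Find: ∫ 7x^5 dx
Using power rule: ∫ 7x^5 dx=7/6 x^6 + C=(7/6)x^6 + C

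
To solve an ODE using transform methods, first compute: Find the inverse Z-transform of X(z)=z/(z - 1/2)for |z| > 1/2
Standard pair: z/(z-a) <-> a^n*u[n] for causal signals
With a=1/2: x[n]=(1/2)^n*u[n]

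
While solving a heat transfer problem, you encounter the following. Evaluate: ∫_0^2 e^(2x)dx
Antiderivative: (1/2)e^(2x)
Evaluate: (1/2)(e^4-1)

Answer: (e^4-1)/2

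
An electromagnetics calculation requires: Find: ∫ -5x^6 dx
Using power rule: ∫ -5x^6 dx = -5/7 x^7 + C = (-5/7)x^7 + C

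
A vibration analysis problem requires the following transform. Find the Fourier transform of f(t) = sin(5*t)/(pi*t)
sin(W*t)/(pi*t) = (W/pi)*sinc(W*t/pi) is the impulse response of the ideal low-pass filter with cutoff W (here W = 5).
Its Fourier transform is a rectangular function:
F(omega) = 1 for |omega| < 5, 0 otherwise

Answer: rect(omega/10) [i.e., 1 for |omega| < 5, 0 otherwise]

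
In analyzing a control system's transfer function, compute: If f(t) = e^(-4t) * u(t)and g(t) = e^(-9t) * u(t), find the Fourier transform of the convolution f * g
By the convolution theorem: F{f * g}=F(omega) * G(omega)
F(omega)=1/(4 + j * omega), G(omega)=1/(9 + j * omega)
F{f * g}=1/((4 + j * omega)(9 + j * omega))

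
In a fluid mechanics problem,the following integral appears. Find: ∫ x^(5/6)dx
Power rule: ∫ x^(5/6) dx = x^(11/6)/(11/6) + C

Answer: (6/11)·x^(11/6) + C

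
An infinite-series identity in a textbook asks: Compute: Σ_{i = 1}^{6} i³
Using formula: Σ i^3 = [n(n + 1)/2]² = [6·7/2]² = 441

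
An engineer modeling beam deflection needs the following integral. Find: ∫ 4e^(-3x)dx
Since d/dx[e^(-3x)]=-3e^(-3x), we get -4/3 e^(-3x) + C

Answer: (-4/3)e^(-3x) + C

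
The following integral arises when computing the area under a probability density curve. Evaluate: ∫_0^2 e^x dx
Antiderivative: e^x
Evaluate: (e^2-1)

Answer: e^2-1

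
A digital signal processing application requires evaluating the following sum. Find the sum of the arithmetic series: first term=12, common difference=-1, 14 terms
Last term: a_n=12+(14-1)·-1=-1
Sum=n(a_1+a_n)/2=14(12+(-1))/2=77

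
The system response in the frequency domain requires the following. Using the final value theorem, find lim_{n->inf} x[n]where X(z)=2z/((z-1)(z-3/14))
Final value theorem: lim x[n] = lim_{z->1} (z-1) * X(z)
(z-1) * X(z) = 2z/(z-3/14)
As z->1: 2/(1-3/14) = 2/(11/14) = 28/11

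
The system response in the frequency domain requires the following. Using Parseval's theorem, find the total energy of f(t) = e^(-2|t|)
Parseval's theorem: E = integral |f(t)|^2 dt = (1/2pi) integral |F(omega)|^2 domega
E = integral_{-inf}^{inf} e^(-4|t|) dt = 2 * integral_0^inf e^(-4t) dt = 2/(2 * 2) = 1/2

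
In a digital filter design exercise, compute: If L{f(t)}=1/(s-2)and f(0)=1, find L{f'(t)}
L{f'(t)} = s·F(s) - f(0) = s/(s-2)-1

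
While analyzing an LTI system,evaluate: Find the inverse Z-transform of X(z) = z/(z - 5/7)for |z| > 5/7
Standard pair: z/(z-a) <-> a^n * u[n] for causal signals
With a=5/7: x[n]=(5/7)^n * u[n]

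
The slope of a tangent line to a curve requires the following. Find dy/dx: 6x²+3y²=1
Differentiate: 12x+6y·(dy/dx) = 0
dy/dx = -12x/(6y) = -2·(x/y)

Answer: dy/dx = -2·(x/y)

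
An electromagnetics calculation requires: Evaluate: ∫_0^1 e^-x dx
Antiderivative: -e^-x
Evaluate: -(e^-1-1)

Answer: (e^-1-1)/(-1)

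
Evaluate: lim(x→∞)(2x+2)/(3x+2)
Divide numerator and denominator by x:
lim (2 + 2/x)/(3 + 2/x)=2/3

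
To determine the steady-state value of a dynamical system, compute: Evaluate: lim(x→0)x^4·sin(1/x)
Squeeze theorem: -|x^4| ≤ x^4·sin(1/x) ≤ |x^4|
Since x^4 → 0 as x → 0, by squeeze theorem the limit is 0

Answer: 0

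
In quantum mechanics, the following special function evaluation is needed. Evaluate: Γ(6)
Γ(n)=(n-1)! for positive integers
Γ(6)=5!=120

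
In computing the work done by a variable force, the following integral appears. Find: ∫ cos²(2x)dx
Using identity cos²(u)=(1 + cos(2u))/2:
∫ (1 + cos(4x))/2 dx=x/2 + sin(4x)/8 + C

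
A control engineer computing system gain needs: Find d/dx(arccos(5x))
d/dx[arccos(u)] = -u'/√(1-u²), u = 5x, u' = 5

Answer: -5/√(1-25x²)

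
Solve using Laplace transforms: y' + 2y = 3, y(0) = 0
Take L of both sides: sY(s) - 0 + 2Y(s) = 3/s
Y(s)(s + 2) = 3/s + 0
Y(s) = 3/(s(s + 2)) + 0/(s + 2)
Partial fractions: 3/(s(s + 2)) = (3/2)/s - (3/2)/(s + 2)
So Y(s) = (3/2)/s - (3/2)/(s + 2)
Inverse transform (L^(-1){1/s} = 1, L^(-1){1/(s + 2)} = e^(-2t)):

Answer: y(t) = 3/2 - (3/2)·e^(-2t)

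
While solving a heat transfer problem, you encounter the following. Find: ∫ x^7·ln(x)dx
By parts: u=ln(x), dv=x^7 dx
du=1/x dx, v=x^8/8
=x^8·ln(x)/8 - ∫ x^7/8 dx
=x^8·ln(x)/8 - x^8/64 + C

Answer: x^8(ln(x)/8 - 1/64) + C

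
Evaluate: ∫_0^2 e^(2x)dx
Antiderivative: (1/2)e^(2x)
Evaluate: (1/2)(e^4 - 1)

Answer: (e^4 - 1)/2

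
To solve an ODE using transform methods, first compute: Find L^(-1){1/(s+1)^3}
L^(-1){1/(s-a)^n} = t^(n-1)·e^(at)/(n-1)!
Here a = -1, n = 3: t^2·e^(-t)/2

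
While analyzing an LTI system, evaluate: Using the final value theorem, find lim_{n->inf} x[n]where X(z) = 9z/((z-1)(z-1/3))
Final value theorem: lim x[n] = lim_{z->1} (z-1) * X(z)
(z-1) * X(z) = 9z/(z-1/3)
As z->1: 9/(1-1/3) = 9/(2/3) = 27/2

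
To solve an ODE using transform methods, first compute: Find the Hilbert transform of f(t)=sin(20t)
The Hilbert transform shifts each frequency component by -pi/2.
H{sin(wt)}=-cos(wt)
With w=20: H{sin(20t)}=-cos(20t)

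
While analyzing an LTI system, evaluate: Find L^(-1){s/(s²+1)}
L^(-1){s/(s²+w²)}=cos(wt)
Here w=1

Answer: cos(t)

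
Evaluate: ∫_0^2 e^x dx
Antiderivative: e^x
Evaluate: (e^2-1)

Answer: e^2-1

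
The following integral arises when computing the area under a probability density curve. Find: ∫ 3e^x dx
Since d/dx[e^x]=+ e^x, we get 3e^x + C

Answer: 3e^x + C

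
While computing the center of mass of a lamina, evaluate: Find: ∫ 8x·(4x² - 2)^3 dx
Let u=4x² - 2, du=8x dx
∫ u^3 du=u^4/4+C

Answer: (4x² - 2)^4/4+C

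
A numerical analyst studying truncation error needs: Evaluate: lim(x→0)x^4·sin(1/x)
Squeeze theorem: -|x^4| ≤ x^4·sin(1/x) ≤ |x^4|
Since x^4 → 0 as x → 0, by squeeze theorem the limit is 0

Answer: 0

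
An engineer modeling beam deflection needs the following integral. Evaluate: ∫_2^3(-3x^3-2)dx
Step 1: Find antiderivative F(x)=(-3/4)x^4 - 2x
Step 2: F(3) - F(2)=-267/4 - (-16)=-203/4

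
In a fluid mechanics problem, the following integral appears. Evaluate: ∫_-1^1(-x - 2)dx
Step 1: Find antiderivative F(x) = (-1/2)x^2-2x
Step 2: F(1) - F(-1) = -5/2 - (3/2) = -4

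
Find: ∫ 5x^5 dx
Using power rule: ∫ 5x^5 dx=5/6 x^6 + C=(5/6)x^6 + C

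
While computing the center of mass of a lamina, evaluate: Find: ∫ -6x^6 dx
Using power rule: ∫ -6x^6 dx = -6/7 x^7+C = (-6/7)x^7+C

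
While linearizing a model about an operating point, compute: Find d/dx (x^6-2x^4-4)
Power rule: d/dx(ax^n) = n·a·x^(n-1)
Term by term: 6·x^5-8·x^3

Answer: 6x^5-8x^3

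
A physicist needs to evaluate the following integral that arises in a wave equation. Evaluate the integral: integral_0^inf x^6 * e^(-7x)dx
This is a Gamma integral. Substitute u = 7x (du = 7 dx):
integral_0^inf x^6 * e^(-7x) dx = (1/7^7) integral_0^inf u^6 * e^(-u) du
= Gamma(7)/7^7 = 6!/7^7 = 720/823543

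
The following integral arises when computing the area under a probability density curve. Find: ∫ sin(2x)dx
Using substitution u = 2x: ∫ sin(u) du/2 = -cos(u)/2 + C

Answer: (-1/2)cos(2x) + C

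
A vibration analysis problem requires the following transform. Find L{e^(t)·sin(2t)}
First shifting: L{e^(at)f(t)}=F(s-a)
L{sin(2t)}=2/(s² + 4)
Shift: 2/((s-1)² + 4)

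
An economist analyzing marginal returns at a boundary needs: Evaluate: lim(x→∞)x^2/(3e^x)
Apply L'Hôpital 2 times (∞/∞ each time):
Eventually get 2!/(3e^x) → 0

Answer: 0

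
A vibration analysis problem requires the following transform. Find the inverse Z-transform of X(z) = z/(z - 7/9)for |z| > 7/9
Standard pair: z/(z-a) <-> a^n*u[n] for causal signals
With a = 7/9: x[n] = (7/9)^n*u[n]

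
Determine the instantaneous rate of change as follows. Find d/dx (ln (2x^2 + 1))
Chain rule: d/dx[ln(u)]=u'/u where u=2x^2+1
u'=4x

Answer: (4x)/(2x^2+1)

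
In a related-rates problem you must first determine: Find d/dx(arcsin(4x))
d/dx[arcsin(u)]=u'/√(1-u²), u=4x, u'=4

Answer: 4/√(1-16x²)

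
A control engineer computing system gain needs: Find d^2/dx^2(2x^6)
Apply power rule 2 times:
d^1: 12x^5
d^2: 60x^4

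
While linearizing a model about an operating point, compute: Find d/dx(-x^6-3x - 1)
Power rule: d/dx(ax^n) = n·a·x^(n-1)
Term by term: -6·x^5-3

Answer: -6x^5-3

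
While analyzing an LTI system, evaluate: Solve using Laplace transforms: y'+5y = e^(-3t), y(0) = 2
Take L: sY - 2+5Y = 1/(s+3)
Y(s+5) = 1/(s+3)+2
Y = 1/((s+3)(s+5))+2/(s+5)
Partial fractions: 1/((s+3)(s+5)) = (1/2)/(s+3) - (1/2)/(s+5)
So Y = (1/2)/(s+3)+(3/2)/(s+5)
Inverse Laplace transform (L^(-1){1/(s+3)} = e^(-3t), L^(-1){1/(s+5)} = e^(-5t)):

Answer: y(t) = (1/2)·e^(-3t)+(3/2)·e^(-5t)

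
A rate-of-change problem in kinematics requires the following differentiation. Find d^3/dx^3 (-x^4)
Apply power rule 3 times:
d^1: -4x^3
d^2: -12x^2
d^3: -24x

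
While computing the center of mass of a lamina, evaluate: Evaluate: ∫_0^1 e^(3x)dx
Antiderivative: (1/3)e^(3x)
Evaluate: (1/3)(e^3-1)

Answer: (e^3-1)/3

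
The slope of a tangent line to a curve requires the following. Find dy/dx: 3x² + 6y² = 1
Differentiate: 6x + 12y·(dy/dx) = 0
dy/dx = -6x/(12y) = -(1/2)·(x/y)

Answer: dy/dx = -(1/2)·(x/y)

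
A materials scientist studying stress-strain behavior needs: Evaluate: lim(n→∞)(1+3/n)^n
This is the definition of e^3: lim(1+3/n)^n = e^3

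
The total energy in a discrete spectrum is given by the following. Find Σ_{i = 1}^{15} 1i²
= 1·n(n+1)(2n+1)/6 = 1·15·16·31/6 = 1240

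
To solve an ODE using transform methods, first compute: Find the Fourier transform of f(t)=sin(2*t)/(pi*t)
sin(W * t)/(pi * t) = (W/pi) * sinc(W * t/pi) is the impulse response of the ideal low-pass filter with cutoff W (here W = 2).
Its Fourier transform is a rectangular function:
F(omega) = 1 for |omega| < 2, 0 otherwise

Answer: rect(omega/4) [i.e., 1 for |omega| < 2, 0 otherwise]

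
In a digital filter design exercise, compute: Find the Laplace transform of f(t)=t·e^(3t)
L{t·e^(at)} = 1/(s-a)²
L{t·e^(3t)} = 1/(s-3)²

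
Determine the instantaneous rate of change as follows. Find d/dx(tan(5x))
Chain rule: d/dx[tan(u)] = sec²(u)·u' where u = 5x
u' = 5

Answer: 5·sec²(5x)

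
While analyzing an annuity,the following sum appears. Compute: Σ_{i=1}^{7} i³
Using formula: Σ i^3 = [n(n + 1)/2]² = [7·8/2]² = 784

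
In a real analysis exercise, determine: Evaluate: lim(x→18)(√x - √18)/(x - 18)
Multiply by conjugate (√x + √18)/(√x + √18):
= (x - 18)/((x - 18)(√x + √18)) = 1/(√x + √18)
As x → 18: 1/(2√18)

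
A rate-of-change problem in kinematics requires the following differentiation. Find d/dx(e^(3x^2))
Chain rule: d/dx[e^u]=e^u · u' where u=3x^2
u'=6x

Answer: 6x·e^(3x^2)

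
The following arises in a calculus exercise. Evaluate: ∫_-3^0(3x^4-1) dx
Step 1: Find antiderivative F(x) = (3/5)x^5 - x
Step 2: F(0) - F(-3) = 0 - (-714/5) = 714/5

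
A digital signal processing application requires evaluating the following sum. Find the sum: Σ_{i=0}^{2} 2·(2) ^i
Geometric series: S=a(1 - r^n)/(1 - r)
a=2, r=2, n=3
S=2(1-8)/-1=14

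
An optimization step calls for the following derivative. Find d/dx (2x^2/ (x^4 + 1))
Quotient rule: (f/g)'=(f'g - fg')/g²
f=2x^2, f'=4x
g=x^4 + 1, g'=4x^3

Answer: (4x·(x^4 + 1) - 8x^5)/(x^4 + 1)²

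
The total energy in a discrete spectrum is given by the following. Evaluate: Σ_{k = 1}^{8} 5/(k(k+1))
Partial fractions: 5/(k(k+1))=5/k - 5/(k+1)
Telescoping sum: 5(1-1/9)=5·8/9

Answer: 40/9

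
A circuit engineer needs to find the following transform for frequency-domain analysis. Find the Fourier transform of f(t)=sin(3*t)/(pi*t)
sin(W*t)/(pi*t)=(W/pi)*sinc(W*t/pi) is the impulse response of the ideal low-pass filter with cutoff W (here W=3).
Its Fourier transform is a rectangular function:
F(omega)=1 for |omega| < 3, 0 otherwise

Answer: rect(omega/6) [i.e., 1 for |omega| < 3, 0 otherwise]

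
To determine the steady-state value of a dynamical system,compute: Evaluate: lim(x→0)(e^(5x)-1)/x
L'Hôpital (0/0): lim 5e^(5x)/1 = 5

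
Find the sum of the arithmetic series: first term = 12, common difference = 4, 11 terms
Last term: a_n=12 + (11 - 1)·4=52
Sum=n(a_1 + a_n)/2=11(12 + 52)/2=352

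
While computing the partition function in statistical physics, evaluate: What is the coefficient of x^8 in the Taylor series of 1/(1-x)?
1/(1-x) = Σ x^n for |x|<1
All coefficients are 1

Answer: 1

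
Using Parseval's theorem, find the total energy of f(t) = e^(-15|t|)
Parseval's theorem: E = integral |f(t)|^2 dt = (1/2pi) integral |F(omega)|^2 domega
E = integral_{-inf}^{inf} e^(-30|t|) dt = 2*integral_0^inf e^(-30t) dt = 2/(2*15) = 1/15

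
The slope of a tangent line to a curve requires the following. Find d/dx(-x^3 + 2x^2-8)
Power rule: d/dx(ax^n)=n·a·x^(n-1)
Term by term: -3·x^2 + 4·x

Answer: -3x^2 + 4x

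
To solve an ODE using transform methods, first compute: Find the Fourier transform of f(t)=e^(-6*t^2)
The Fourier transform of a Gaussian e^(-a * t^2) is sqrt(pi/a) * e^(-omega^2/(4a)).
With a=6: F(omega)=sqrt(pi/6) * e^(-omega^2/24)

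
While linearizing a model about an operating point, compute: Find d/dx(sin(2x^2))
Chain rule: d/dx[sin(u)] = cos(u)·u' where u = 2x^2
u' = 4x

Answer: 4x·cos(2x^2)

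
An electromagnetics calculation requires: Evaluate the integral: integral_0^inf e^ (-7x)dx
integral_0^inf e^(-7x) dx=[-1/7*e^(-7x)]_0^inf
=0 - (-1/7)=1/7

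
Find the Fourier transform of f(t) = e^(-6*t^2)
The Fourier transform of a Gaussian e^(-a*t^2) is sqrt(pi/a)*e^(-omega^2/(4a)).
With a=6: F(omega)=sqrt(pi/6)*e^(-omega^2/24)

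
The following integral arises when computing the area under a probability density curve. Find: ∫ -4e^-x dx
Since d/dx[e^-x] = - e^-x, we get 4e^-x + C

Answer: 4e^-x + C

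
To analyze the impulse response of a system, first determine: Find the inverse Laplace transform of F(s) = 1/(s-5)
L^(-1){1/(s-a)}=c·e^(at)
Here a=5, c=1

Answer: e^(5t)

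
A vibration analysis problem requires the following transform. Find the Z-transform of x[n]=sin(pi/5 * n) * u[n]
Z{sin(w0 * n) * u[n]}=z * sin(w0)/(z^2 - 2z * cos(w0) + 1)
With w0=pi/5: X(z)=z * sin(pi/5)/(z^2 - 2z * cos(pi/5) + 1)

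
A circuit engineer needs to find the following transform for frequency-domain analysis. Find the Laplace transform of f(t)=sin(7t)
L{sin(wt)}=w/(s²+w²)
L{sin(7t)}=7/(s²+49)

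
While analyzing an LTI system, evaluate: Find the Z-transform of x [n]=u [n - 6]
Using the time-shift property: Z{u[n-6]} = z^(-6)*z/(z-1)
= z^(-5)/(z-1)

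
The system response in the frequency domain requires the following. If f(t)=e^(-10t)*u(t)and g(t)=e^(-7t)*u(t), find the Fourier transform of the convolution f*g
By the convolution theorem: F{f * g}=F(omega) * G(omega)
F(omega)=1/(10 + j * omega), G(omega)=1/(7 + j * omega)
F{f * g}=1/((10 + j * omega)(7 + j * omega))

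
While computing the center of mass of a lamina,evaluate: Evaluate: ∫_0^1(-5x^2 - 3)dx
Step 1: Find antiderivative F(x) = (-5/3)x^3-3x
Step 2: F(1) - F(0) = -14/3 - (0) = -14/3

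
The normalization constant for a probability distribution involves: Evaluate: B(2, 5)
B(x,y) = Γ(x)Γ(y)/Γ(x+y) = (x-1)!(y-1)!/(x+y-1)!
B(2,5) = 1!·4!/6! = 1/30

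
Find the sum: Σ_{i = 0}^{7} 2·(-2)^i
Geometric series: S = a(1 - r^n)/(1 - r)
a = 2, r = -2, n = 8
S = 2(1-256)/3 = -170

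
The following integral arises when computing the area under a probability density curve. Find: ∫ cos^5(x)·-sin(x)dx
Let u = cos(x), du = -sin(x) dx
∫ u^5 du = u^6/6 + C

Answer: cos^6(x)/6 + C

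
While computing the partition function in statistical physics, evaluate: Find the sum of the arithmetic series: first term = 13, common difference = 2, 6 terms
Last term: a_n=13+(6-1)·2=23
Sum=n(a_1+a_n)/2=6(13+23)/2=108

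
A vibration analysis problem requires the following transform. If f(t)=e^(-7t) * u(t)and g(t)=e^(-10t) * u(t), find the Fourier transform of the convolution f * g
By the convolution theorem: F{f*g}=F(omega)*G(omega)
F(omega)=1/(7 + j*omega), G(omega)=1/(10 + j*omega)
F{f*g}=1/((7 + j*omega)(10 + j*omega))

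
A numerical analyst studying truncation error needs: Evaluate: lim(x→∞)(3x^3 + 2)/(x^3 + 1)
Divide numerator and denominator by x^3:
lim (3+2/x^3)/(1+1/x^3)=3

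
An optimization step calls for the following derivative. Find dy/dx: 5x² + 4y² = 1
Differentiate: 10x + 8y·(dy/dx) = 0
dy/dx = -10x/(8y) = -(5/4)·(x/y)

Answer: dy/dx = -(5/4)·(x/y)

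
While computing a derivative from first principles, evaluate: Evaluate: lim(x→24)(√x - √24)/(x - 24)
Multiply by conjugate (√x+√24)/(√x+√24):
=(x - 24)/((x - 24)(√x+√24))=1/(√x+√24)
As x → 24: 1/(2√24)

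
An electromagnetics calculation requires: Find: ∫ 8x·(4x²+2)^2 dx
Let u=4x²+2, du=8x dx
∫ u^2 du=u^3/3+C

Answer: (4x²+2)^3/3+C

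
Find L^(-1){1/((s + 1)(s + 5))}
Partial fractions: 1/((s + 1)(s + 5)) = A/(s + 1) + B/(s + 5)
Cover-up: A = 1/(s + 5)|_{s = -1} = 1/4; B = 1/(s + 1)|_{s = -5} = -1/4
L^(-1) = (1/4)e^(-t) - (1/4)e^(-5t)

Answer: (1/4)(e^(-t) - e^(-5t))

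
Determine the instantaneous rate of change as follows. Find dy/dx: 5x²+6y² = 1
Differentiate: 10x + 12y·(dy/dx) = 0
dy/dx = -10x/(12y) = -(5/6)·(x/y)

Answer: dy/dx = -(5/6)·(x/y)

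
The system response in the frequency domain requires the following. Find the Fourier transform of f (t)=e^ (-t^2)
The Fourier transform of a Gaussian e^(-t^2) is sqrt(pi) * e^(-omega^2/4).
With a = 1: F(omega) = sqrt(pi) * e^(-omega^2/4)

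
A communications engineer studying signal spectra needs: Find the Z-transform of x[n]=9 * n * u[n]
Z{n*u[n]} = z/(z-1)^2
By linearity: Z{9*n*u[n]} = 9z/(z-1)^2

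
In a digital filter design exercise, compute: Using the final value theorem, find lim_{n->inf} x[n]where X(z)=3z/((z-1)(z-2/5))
Final value theorem: lim x[n]=lim_{z->1} (z-1)*X(z)
(z-1)*X(z)=3z/(z-2/5)
As z->1: 3/(1 - 2/5)=3/(3/5)=5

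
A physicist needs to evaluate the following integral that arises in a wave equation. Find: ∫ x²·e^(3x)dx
Integration by parts twice:
First: u=x², dv=e^(3x) dx => x²e^(3x)/3 - (2/3)∫ xe^(3x) dx
Second (∫ xe^(3x) dx): xe^(3x)/3 - e^(3x)/9
Combining: e^(3x)(x²/3-2x/9+2/27)+C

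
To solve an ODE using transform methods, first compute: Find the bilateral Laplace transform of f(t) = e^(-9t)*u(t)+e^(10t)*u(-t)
For e^(-9t) * u(t): L=1/(s + 9), Re(s) > -9
For e^(10t) * u(-t): L=-1/(s-10), Re(s) < 10
Combined: F(s)=1/(s + 9) - 1/(s-10), -9 < Re(s) < 10

Answer: 1/(s + 9) - 1/(s-10), ROC: -9 < Re(s) < 10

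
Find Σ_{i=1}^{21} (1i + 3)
= 1·Σ i+3·21 = 1·231+63 = 294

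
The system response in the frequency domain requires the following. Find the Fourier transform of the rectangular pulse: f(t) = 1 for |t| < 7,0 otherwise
F(omega)=integral from -7 to 7 of e^(-j*omega*t) dt
=2*sin(7*omega)/omega=14*sinc(7*omega/pi)

Answer: 2*sin(7*omega)/omega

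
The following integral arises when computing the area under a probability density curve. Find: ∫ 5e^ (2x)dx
Since d/dx[e^(2x)]=2e^(2x), we get 5/2 e^(2x)+C

Answer: (5/2)e^(2x)+C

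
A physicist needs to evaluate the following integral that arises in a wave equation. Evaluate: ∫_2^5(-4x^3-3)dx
Step 1: Find antiderivative F(x)=-x^4 - 3x
Step 2: F(5) - F(2)=-640 - (-22)=-618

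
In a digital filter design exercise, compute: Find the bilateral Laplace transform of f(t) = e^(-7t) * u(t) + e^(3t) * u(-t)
For e^(-7t) * u(t): L = 1/(s+7), Re(s) > -7
For e^(3t) * u(-t): L = -1/(s-3), Re(s) < 3
Combined: F(s) = 1/(s+7)-1/(s-3), -7 < Re(s) < 3

Answer: 1/(s+7)-1/(s-3), ROC: -7 < Re(s) < 3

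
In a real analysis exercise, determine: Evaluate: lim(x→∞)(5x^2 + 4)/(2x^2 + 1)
Divide numerator and denominator by x^2:
lim (5 + 4/x^2)/(2 + 1/x^2)=5/2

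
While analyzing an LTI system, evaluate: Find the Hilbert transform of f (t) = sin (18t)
The Hilbert transform shifts each frequency component by -pi/2.
H{sin(wt)} = -cos(wt)
With w = 18: H{sin(18t)} = -cos(18t)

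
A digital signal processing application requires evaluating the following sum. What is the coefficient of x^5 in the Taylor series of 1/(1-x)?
1/(1-x) = Σ x^n for |x|<1
All coefficients are 1

Answer: 1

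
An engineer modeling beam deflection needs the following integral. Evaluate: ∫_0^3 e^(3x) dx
Antiderivative: (1/3)e^(3x)
Evaluate: (1/3)(e^9-1)

Answer: (e^9-1)/3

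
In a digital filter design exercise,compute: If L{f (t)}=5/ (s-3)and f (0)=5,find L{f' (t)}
L{f'(t)} = s·F(s) - f(0) = 5s/(s-3)-5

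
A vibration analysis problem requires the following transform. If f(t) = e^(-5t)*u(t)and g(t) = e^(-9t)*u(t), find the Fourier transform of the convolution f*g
By the convolution theorem: F{f*g} = F(omega)*G(omega)
F(omega) = 1/(5+j*omega), G(omega) = 1/(9+j*omega)
F{f*g} = 1/((5+j*omega)(9+j*omega))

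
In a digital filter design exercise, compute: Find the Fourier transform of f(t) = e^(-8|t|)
Using the standard pair: F{e^(-a|t|)} = 2a/(a^2 + omega^2)
With a = 8: F(omega) = 16/(64 + omega^2)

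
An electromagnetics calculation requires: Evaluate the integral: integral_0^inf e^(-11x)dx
integral_0^inf e^(-11x) dx=[-1/11 * e^(-11x)]_0^inf
=0 - (-1/11)=1/11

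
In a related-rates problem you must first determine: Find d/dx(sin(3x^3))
Chain rule: d/dx[sin(u)]=cos(u)·u' where u=3x^3
u'=9x^2

Answer: 9x^2·cos(3x^3)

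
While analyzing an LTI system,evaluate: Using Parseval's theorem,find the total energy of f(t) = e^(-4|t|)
Parseval's theorem: E=integral |f(t)|^2 dt=(1/2pi) integral |F(omega)|^2 domega
E=integral_{-inf}^{inf} e^(-8|t|) dt=2*integral_0^inf e^(-8t) dt=2/(2*4)=1/4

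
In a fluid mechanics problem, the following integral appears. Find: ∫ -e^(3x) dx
Since d/dx[e^(3x)] = 3e^(3x), we get -1/3 e^(3x)+C

Answer: (-1/3)e^(3x)+C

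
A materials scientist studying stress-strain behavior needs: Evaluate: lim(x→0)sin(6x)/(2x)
L'Hôpital (0/0): lim 6cos(6x)/2 = 6/2

Answer: 3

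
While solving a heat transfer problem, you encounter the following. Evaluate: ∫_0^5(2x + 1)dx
Step 1: Find antiderivative F(x)=x^2 + x
Step 2: F(5) - F(0)=30 - (0)=30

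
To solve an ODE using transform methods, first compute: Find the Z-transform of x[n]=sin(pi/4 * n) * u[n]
Z{sin(w0 * n) * u[n]}=z * sin(w0)/(z^2-2z * cos(w0)+1)
With w0=pi/4: X(z)=z * sin(pi/4)/(z^2-2z * cos(pi/4)+1)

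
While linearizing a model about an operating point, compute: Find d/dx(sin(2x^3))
Chain rule: d/dx[sin(u)] = cos(u)·u' where u = 2x^3
u' = 6x^2

Answer: 6x^2·cos(2x^3)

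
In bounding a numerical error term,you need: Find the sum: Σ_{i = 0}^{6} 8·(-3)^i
Geometric series: S=a(1 - r^n)/(1 - r)
a=8, r=-3, n=7
S=8(1 + 2187)/4=4376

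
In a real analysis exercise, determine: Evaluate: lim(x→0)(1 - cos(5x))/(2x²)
Using 1-cos(u) ≈ u²/2 for small u:
(1-cos(5x)) ≈ (5x)²/2=25x²/2
So limit=25/(2·2)=25/4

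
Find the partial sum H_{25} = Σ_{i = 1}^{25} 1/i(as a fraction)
H_25 = 1 + 1/2 + 1/3 + ... + 1/25
= 34052522467/8923714800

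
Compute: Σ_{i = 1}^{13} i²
Using formula: Σ i^2=n(n+1)(2n+1)/6=13·14·27/6=819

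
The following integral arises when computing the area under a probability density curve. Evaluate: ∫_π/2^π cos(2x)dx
Antiderivative: sin(2x)/2
Evaluate at bounds: [sin(2·π)/2] - [sin(2·π/2)/2]
= ((0) - (0))/2 = 0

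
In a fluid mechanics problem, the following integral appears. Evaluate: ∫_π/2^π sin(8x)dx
Antiderivative: -cos(8x)/8
Evaluate at bounds: [-cos(8·π)/8] - [-cos(8·π/2)/8]
=(-(1)+(1))/8=0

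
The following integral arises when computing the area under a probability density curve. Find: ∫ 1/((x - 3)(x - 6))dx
Partial fractions: 1/((x-3)(x-6)) = A/(x-3)+B/(x-6)
A = -1/3, B = 1/3
∫ [-1/3· 1/(x-3)+1/3· 1/(x-6)] dx
= (1/3)[ln|x-6| - ln|x-3|]+C

Answer: (1/3)·ln|(x-6)/(x-3)|+C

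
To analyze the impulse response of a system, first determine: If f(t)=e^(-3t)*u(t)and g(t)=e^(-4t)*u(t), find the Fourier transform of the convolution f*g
By the convolution theorem: F{f*g}=F(omega)*G(omega)
F(omega)=1/(3 + j*omega), G(omega)=1/(4 + j*omega)
F{f*g}=1/((3 + j*omega)(4 + j*omega))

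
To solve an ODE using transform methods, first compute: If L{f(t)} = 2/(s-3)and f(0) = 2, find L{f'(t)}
L{f'(t)} = s·F(s) - f(0) = 2s/(s-3)-2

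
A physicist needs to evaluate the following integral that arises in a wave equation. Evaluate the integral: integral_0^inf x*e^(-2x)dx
This is a Gamma integral. Substitute u = 2x (du = 2 dx):
integral_0^inf x * e^(-2x) dx = (1/2^2) integral_0^inf u^1 * e^(-u) du
= Gamma(2)/2^2 = 1!/2^2 = 1/4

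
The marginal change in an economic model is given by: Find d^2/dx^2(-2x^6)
Apply power rule 2 times:
d^1: -12x^5
d^2: -60x^4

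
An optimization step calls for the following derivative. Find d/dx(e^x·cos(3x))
Product rule: (fg)'=f'g+fg'
f=e^x, f'=e^x
g=cos(3x), g'=-3·sin(3x)

Answer: e^x·cos(3x)-3·e^x·sin(3x)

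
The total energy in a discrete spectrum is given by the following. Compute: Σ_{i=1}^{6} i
Using formula: Σ i^1 = n(n + 1)/2 = 6·7/2 = 21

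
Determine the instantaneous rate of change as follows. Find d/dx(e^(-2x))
Chain rule: d/dx[e^u]=e^u · u' where u=-2x
u'=-2

Answer: -2·e^(-2x)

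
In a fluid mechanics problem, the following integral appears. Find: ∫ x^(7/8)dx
Power rule: ∫ x^(7/8) dx=x^(15/8)/(15/8)+C

Answer: (8/15)·x^(15/8)+C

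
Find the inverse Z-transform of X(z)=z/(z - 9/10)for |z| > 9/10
Standard pair: z/(z-a) <-> a^n*u[n] for causal signals
With a = 9/10: x[n] = (9/10)^n*u[n]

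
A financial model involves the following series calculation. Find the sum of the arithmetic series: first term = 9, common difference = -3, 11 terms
Last term: a_n=9+(11-1)·-3=-21
Sum=n(a_1+a_n)/2=11(9+(-21))/2=-66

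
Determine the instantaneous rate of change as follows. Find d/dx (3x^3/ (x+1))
Quotient rule: (f/g)' = (f'g - fg')/g²
f = 3x^3, f' = 9x^2
g = x + 1, g' = 1

Answer: (9x^2·(x + 1) - 3x^3)/(x + 1)²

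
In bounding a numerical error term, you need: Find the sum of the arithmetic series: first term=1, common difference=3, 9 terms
Last term: a_n = 1 + (9 - 1)·3 = 25
Sum = n(a_1 + a_n)/2 = 9(1 + 25)/2 = 117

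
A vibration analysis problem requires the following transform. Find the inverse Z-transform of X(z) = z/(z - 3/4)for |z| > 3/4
Standard pair: z/(z-a) <-> a^n * u[n] for causal signals
With a = 3/4: x[n] = (3/4)^n * u[n]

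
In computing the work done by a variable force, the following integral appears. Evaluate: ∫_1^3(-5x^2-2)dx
Step 1: Find antiderivative F(x) = (-5/3)x^3-2x
Step 2: F(3) - F(1) = -51 - (-11/3) = -142/3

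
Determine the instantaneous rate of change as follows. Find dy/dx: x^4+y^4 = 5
Differentiate: 4x^3+4y^3·(dy/dx) = 0
dy/dx = -4x^3/(4y^3)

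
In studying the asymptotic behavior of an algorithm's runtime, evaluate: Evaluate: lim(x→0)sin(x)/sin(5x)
sin(u) ≈ u for small u:
sin(x)/sin(5x) ≈ x/(5x)=1/5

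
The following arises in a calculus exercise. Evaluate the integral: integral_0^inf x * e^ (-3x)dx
This is a Gamma integral. Substitute u=3x (du=3 dx):
integral_0^inf x * e^(-3x) dx=(1/3^2) integral_0^inf u^1 * e^(-u) du
=Gamma(2)/3^2=1!/3^2=1/9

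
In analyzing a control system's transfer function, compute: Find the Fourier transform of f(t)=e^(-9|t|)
Using the standard pair: F{e^(-a|t|)}=2a/(a^2 + omega^2)
With a=9: F(omega)=18/(81 + omega^2)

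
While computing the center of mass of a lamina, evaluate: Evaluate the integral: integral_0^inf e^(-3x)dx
integral_0^inf e^(-3x) dx=[-1/3*e^(-3x)]_0^inf
=0 - (-1/3)=1/3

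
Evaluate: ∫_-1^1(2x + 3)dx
Step 1: Find antiderivative F(x) = x^2+3x
Step 2: F(1) - F(-1) = 4 - (-2) = 6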